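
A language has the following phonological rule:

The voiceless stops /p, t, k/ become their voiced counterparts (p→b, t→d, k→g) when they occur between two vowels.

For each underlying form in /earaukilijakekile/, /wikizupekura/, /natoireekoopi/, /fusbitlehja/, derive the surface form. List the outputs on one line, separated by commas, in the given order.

/earaukilijakekile/: /k/ is a voiceless stop between vowels /u/ and /i/, so it voices to [g]. /k/ is a voiceless stop between vowels /a/ and /e/, so it voices to [g]. /k/ is a voiceless stop between vowels /e/ and /i/, so it voices to [g]. → [earaugilijagegile].
/wikizupekura/: /k/ is a voiceless stop between vowels /i/ and /i/, so it voices to [g]. /p/ is a voiceless stop between vowels /u/ and /e/, so it voices to [b]. /k/ is a voiceless stop between vowels /e/ and /u/, so it voices to [g]. → [wigizubegura].
/natoireekoopi/: /t/ is a voiceless stop between vowels /a/ and /o/, so it voices to [d]. /k/ is a voiceless stop between vowels /e/ and /o/, so it voices to [g]. /p/ is a voiceless stop between vowels /o/ and /i/, so it voices to [b]. → [nadoireegoobi].
/fusbitlehja/: the rule's environment is not met; surfaces unchanged as [fusbitlehja].

earaugilijagegile, wigizubegura, nadoireegoobi, fusbitlehja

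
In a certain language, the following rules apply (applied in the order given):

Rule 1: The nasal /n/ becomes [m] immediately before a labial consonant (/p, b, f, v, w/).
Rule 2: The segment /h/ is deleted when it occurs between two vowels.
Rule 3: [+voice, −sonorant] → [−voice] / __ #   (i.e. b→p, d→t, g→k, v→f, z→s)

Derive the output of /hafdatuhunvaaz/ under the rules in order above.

Rule 1 (nasal place assimilation): /n/ precedes the labial consonant /v/, so it assimilates in place to [m]. /hafdatuhunvaaz/ → hafdatuhumvaaz.
Rule 2 (intervocalic h-deletion): /h/ occurs between vowels /u/ and /u/, so it deletes. /hafdatuhumvaaz/ → hafdatuumvaaz.
Rule 3 (final devoicing): /z/ is a voiced obstruent in word-final position, so it devoices to [s]. /hafdatuumvaaz/ → hafdatuumvaas.

hafdatuumvaas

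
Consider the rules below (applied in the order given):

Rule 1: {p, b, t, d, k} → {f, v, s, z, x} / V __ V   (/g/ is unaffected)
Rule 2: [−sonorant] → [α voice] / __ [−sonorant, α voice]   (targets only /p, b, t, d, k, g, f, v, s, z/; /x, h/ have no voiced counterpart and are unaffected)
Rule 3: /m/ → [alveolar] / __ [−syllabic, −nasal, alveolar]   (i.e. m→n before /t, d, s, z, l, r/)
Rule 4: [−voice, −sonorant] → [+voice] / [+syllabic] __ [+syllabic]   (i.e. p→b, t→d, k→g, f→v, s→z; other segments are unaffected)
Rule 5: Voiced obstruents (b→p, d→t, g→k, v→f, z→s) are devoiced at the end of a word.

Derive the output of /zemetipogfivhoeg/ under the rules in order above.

Rule 1 (intervocalic spirantization): /t/ is a stop between vowels /e/ and /i/, so it spirantizes to the fricative [s]. /p/ is a stop between vowels /i/ and /o/, so it spirantizes to the fricative [f]. /zemetipogfivhoeg/ → zemesifogfivhoeg.
Rule 2 (regressive voicing assimilation): /g/ precedes the voiceless obstruent /f/, so it devoices to [k] by assimilation. /v/ precedes the voiceless obstruent /h/, so it devoices to [f] by assimilation. /zemesifogfivhoeg/ → zemesifokfifhoeg.
Rule 3 (nasal place assimilation): no segment meets the environment; /zemesifokfifhoeg/ is unchanged.
Rule 4 (intervocalic voicing): /s/ is a voiceless obstruent between vowels /e/ and /i/, so it voices to [z]. /f/ is a voiceless obstruent between vowels /i/ and /o/, so it voices to [v]. /zemesifokfifhoeg/ → zemezivokfifhoeg.
Rule 5 (final devoicing): /g/ is a voiced obstruent in word-final position, so it devoices to [k]. /zemezivokfifhoeg/ → zemezivokfifhoek.

zemezivokfifhoek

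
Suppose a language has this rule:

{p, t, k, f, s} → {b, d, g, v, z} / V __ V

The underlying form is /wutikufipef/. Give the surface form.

wudiguvibef

Scanning /wutikufipef/: /t/ is a voiceless obstruent between vowels /u/ and /i/, so it voices to [d]; /k/ is a voiceless obstruent between vowels /i/ and /u/, so it voices to [g]; /f/ is a voiceless obstruent between vowels /u/ and /i/, so it voices to [v]; /p/ is a voiceless obstruent between vowels /i/ and /e/, so it voices to [b]; /f/ at position 11 is not in the conditioning environment.
Result: [wudiguvibef].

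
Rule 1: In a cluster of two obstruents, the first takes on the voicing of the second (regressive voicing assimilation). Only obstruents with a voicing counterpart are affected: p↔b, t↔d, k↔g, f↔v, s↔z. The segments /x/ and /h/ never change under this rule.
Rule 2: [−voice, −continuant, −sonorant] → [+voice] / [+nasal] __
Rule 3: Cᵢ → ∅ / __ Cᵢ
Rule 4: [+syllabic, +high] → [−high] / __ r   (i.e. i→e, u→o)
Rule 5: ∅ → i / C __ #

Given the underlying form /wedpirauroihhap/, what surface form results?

wetperaoroihapi

Rule 1 (regressive voicing assimilation): /d/ precedes the voiceless obstruent /p/, so it devoices to [t] by assimilation. /wedpirauroihhap/ → wetpirauroihhap.
Rule 2 (post-nasal voicing): no segment meets the environment; /wetpirauroihhap/ is unchanged.
Rule 3 (degemination): /hh/ is a geminate; the first /h/ deletes. /wetpirauroihhap/ → wetpirauroihap.
Rule 4 (pre-rhotic lowering): /i/ is a high vowel immediately before /r/, so it lowers to [e]. /u/ is a high vowel immediately before /r/, so it lowers to [o]. /wetpirauroihap/ → wetperaoroihap.
Rule 5 (final i-epenthesis): the form ends in the consonant /p/, so [i] is inserted word-finally. /wetperaoroihap/ → wetperaoroihapi.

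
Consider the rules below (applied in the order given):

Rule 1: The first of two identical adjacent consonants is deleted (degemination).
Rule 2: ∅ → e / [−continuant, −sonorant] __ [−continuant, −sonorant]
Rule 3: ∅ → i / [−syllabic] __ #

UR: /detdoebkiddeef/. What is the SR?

Rule 1 (degemination): /dd/ is a geminate; the first /d/ deletes. /detdoebkiddeef/ → detdoebkideef.
Rule 2 (stop-cluster e-epenthesis): /t/ and /d/ form a stop–stop cluster, so [e] is inserted between them. /b/ and /k/ form a stop–stop cluster, so [e] is inserted between them. /detdoebkideef/ → detedoebekideef.
Rule 3 (final i-epenthesis): the form ends in the consonant /f/, so [i] is inserted word-finally. /detedoebekideef/ → detedoebekideefi.

detedoebekideefi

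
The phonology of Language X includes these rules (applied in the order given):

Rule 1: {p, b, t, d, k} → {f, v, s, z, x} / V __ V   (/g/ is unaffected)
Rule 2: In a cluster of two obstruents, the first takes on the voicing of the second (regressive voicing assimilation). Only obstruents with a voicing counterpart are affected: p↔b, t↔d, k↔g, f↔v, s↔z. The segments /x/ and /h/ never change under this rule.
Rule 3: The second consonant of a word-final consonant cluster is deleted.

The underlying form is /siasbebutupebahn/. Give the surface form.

Rule 1 (intervocalic spirantization): /b/ is a stop between vowels /e/ and /u/, so it spirantizes to the fricative [v]. /t/ is a stop between vowels /u/ and /u/, so it spirantizes to the fricative [s]. /p/ is a stop between vowels /u/ and /e/, so it spirantizes to the fricative [f]. /b/ is a stop between vowels /e/ and /a/, so it spirantizes to the fricative [v]. /siasbebutupebahn/ → siasbevusufevahn.
Rule 2 (regressive voicing assimilation): /s/ precedes the voiced obstruent /b/, so it voices to [z] by assimilation. /siasbevusufevahn/ → siazbevusufevahn.
Rule 3 (final cluster simplification): /n/ is the second consonant of a word-final cluster /hn/, so it deletes. /siazbevusufevahn/ → siazbevusufevah.

siazbevusufevah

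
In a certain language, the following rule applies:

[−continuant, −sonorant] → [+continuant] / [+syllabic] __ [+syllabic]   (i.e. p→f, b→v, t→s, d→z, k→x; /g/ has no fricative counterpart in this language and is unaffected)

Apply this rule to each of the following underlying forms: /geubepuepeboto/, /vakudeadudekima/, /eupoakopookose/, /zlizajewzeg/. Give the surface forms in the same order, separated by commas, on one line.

/geubepuepeboto/: /b/ is a stop between vowels /u/ and /e/, so it spirantizes to the fricative [v]. /p/ is a stop between vowels /e/ and /u/, so it spirantizes to the fricative [f]. /p/ is a stop between vowels /e/ and /e/, so it spirantizes to the fricative [f]. /b/ is a stop between vowels /e/ and /o/, so it spirantizes to the fricative [v]. /t/ is a stop between vowels /o/ and /o/, so it spirantizes to the fricative [s]. → [geuvefuefevoso].
/vakudeadudekima/: /k/ is a stop between vowels /a/ and /u/, so it spirantizes to the fricative [x]. /d/ is a stop between vowels /u/ and /e/, so it spirantizes to the fricative [z]. /d/ is a stop between vowels /a/ and /u/, so it spirantizes to the fricative [z]. /d/ is a stop between vowels /u/ and /e/, so it spirantizes to the fricative [z]. /k/ is a stop between vowels /e/ and /i/, so it spirantizes to the fricative [x]. → [vaxuzeazuzexima].
/eupoakopookose/: /p/ is a stop between vowels /u/ and /o/, so it spirantizes to the fricative [f]. /k/ is a stop between vowels /a/ and /o/, so it spirantizes to the fricative [x]. /p/ is a stop between vowels /o/ and /o/, so it spirantizes to the fricative [f]. /k/ is a stop between vowels /o/ and /o/, so it spirantizes to the fricative [x]. → [eufoaxofooxose].
/zlizajewzeg/: the rule's environment is not met; surfaces unchanged as [zlizajewzeg].

geuvefuefevoso, vaxuzeazuzexima, eufoaxofooxose, zlizajewzeg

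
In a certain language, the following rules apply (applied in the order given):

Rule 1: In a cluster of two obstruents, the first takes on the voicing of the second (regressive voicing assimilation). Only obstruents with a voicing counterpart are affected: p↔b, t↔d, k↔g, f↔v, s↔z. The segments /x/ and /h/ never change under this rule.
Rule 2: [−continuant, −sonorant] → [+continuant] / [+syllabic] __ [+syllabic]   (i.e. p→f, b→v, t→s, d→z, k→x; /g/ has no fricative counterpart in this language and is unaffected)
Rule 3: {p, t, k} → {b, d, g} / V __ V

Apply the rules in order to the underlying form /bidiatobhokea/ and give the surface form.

biziasophoxea

Rule 1 (regressive voicing assimilation): /b/ precedes the voiceless obstruent /h/, so it devoices to [p] by assimilation. /bidiatobhokea/ → bidiatophokea.
Rule 2 (intervocalic spirantization): /d/ is a stop between vowels /i/ and /i/, so it spirantizes to the fricative [z]. /t/ is a stop between vowels /a/ and /o/, so it spirantizes to the fricative [s]. /k/ is a stop between vowels /o/ and /e/, so it spirantizes to the fricative [x]. /bidiatophokea/ → biziasophoxea.
Rule 3 (intervocalic voicing): no segment meets the environment; /biziasophoxea/ is unchanged.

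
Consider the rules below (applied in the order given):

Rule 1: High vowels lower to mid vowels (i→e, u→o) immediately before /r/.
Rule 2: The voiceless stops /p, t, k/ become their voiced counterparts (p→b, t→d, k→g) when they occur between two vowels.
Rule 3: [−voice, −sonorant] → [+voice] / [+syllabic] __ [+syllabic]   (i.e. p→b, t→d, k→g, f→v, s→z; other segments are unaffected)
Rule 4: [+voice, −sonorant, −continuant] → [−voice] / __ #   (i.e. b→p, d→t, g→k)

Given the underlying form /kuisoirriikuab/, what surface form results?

Rule 1 (pre-rhotic lowering): /i/ is a high vowel immediately before /r/, so it lowers to [e]. /kuisoirriikuab/ → kuisoerriikuab.
Rule 2 (intervocalic voicing): /k/ is a voiceless stop between vowels /i/ and /u/, so it voices to [g]. /kuisoerriikuab/ → kuisoerriiguab.
Rule 3 (intervocalic voicing): /s/ is a voiceless obstruent between vowels /i/ and /o/, so it voices to [z]. /kuisoerriiguab/ → kuizoerriiguab.
Rule 4 (final devoicing): /b/ is a voiced stop in word-final position, so it devoices to [p]. /kuizoerriiguab/ → kuizoerriiguap.

kuizoerriiguap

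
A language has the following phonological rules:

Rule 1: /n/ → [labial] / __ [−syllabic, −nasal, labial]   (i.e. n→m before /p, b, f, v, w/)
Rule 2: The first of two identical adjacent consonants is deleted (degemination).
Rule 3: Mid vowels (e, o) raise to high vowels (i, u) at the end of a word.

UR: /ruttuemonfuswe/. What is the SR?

rutuemomfuswi

Rule 1 (nasal place assimilation): /n/ precedes the labial consonant /f/, so it assimilates in place to [m]. /ruttuemonfuswe/ → ruttuemomfuswe.
Rule 2 (degemination): /tt/ is a geminate; the first /t/ deletes. /ruttuemomfuswe/ → rutuemomfuswe.
Rule 3 (final vowel raising): /e/ is a mid vowel in word-final position, so it raises to [i]. /rutuemomfuswe/ → rutuemomfuswi.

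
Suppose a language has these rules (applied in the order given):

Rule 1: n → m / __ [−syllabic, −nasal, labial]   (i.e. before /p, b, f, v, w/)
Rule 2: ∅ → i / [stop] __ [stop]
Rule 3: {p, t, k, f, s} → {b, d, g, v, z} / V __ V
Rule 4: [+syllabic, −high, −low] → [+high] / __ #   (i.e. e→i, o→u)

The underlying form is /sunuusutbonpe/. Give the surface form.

sunuuzudibompi

Rule 1 (nasal place assimilation): /n/ precedes the labial consonant /p/, so it assimilates in place to [m]. /sunuusutbonpe/ → sunuusutbompe.
Rule 2 (stop-cluster i-epenthesis): /t/ and /b/ form a stop–stop cluster, so [i] is inserted between them. /sunuusutbompe/ → sunuusutibompe.
Rule 3 (intervocalic voicing): /s/ is a voiceless obstruent between vowels /u/ and /u/, so it voices to [z]. /t/ is a voiceless obstruent between vowels /u/ and /i/, so it voices to [d]. /sunuusutibompe/ → sunuuzudibompe.
Rule 4 (final vowel raising): /e/ is a mid vowel in word-final position, so it raises to [i]. /sunuuzudibompe/ → sunuuzudibompi.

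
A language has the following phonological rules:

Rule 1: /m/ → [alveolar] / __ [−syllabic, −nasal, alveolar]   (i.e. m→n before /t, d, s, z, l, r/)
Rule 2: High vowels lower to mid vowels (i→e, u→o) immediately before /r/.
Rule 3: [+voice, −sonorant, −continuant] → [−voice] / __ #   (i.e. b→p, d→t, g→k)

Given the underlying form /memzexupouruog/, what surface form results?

Rule 1 (nasal place assimilation): /m/ precedes the alveolar consonant /z/, so it assimilates in place to [n]. /memzexupouruog/ → menzexupouruog.
Rule 2 (pre-rhotic lowering): /u/ is a high vowel immediately before /r/, so it lowers to [o]. /menzexupouruog/ → menzexupooruog.
Rule 3 (final devoicing): /g/ is a voiced stop in word-final position, so it devoices to [k]. /menzexupooruog/ → menzexupooruok.

menzexupooruok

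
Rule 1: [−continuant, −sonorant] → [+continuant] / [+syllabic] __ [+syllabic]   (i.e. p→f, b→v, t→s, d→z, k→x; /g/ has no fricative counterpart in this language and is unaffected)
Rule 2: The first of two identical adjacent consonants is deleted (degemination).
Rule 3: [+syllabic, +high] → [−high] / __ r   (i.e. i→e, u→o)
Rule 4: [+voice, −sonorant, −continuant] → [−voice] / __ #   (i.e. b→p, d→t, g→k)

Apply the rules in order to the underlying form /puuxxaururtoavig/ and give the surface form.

puuxaorortoavik

Rule 1 (intervocalic spirantization): no segment meets the environment; /puuxxaururtoavig/ is unchanged.
Rule 2 (degemination): /xx/ is a geminate; the first /x/ deletes. /puuxxaururtoavig/ → puuxaururtoavig.
Rule 3 (pre-rhotic lowering): /u/ is a high vowel immediately before /r/, so it lowers to [o]. /u/ is a high vowel immediately before /r/, so it lowers to [o]. /puuxaururtoavig/ → puuxaorortoavig.
Rule 4 (final devoicing): /g/ is a voiced stop in word-final position, so it devoices to [k]. /puuxaorortoavig/ → puuxaorortoavik.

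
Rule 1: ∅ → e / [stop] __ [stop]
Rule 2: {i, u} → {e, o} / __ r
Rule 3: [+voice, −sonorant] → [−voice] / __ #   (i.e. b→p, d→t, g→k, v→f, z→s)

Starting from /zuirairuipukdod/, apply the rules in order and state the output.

zueraeruipukedot

Rule 1 (stop-cluster e-epenthesis): /k/ and /d/ form a stop–stop cluster, so [e] is inserted between them. /zuirairuipukdod/ → zuirairuipukedod.
Rule 2 (pre-rhotic lowering): /i/ is a high vowel immediately before /r/, so it lowers to [e]. /i/ is a high vowel immediately before /r/, so it lowers to [e]. /zuirairuipukedod/ → zueraeruipukedod.
Rule 3 (final devoicing): /d/ is a voiced obstruent in word-final position, so it devoices to [t]. /zueraeruipukedod/ → zueraeruipukedot.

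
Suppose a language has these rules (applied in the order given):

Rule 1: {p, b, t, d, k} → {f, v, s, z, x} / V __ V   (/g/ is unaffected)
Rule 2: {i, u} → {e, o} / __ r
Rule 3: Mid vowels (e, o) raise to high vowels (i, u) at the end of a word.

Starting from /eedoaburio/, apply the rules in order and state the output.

Rule 1 (intervocalic spirantization): /d/ is a stop between vowels /e/ and /o/, so it spirantizes to the fricative [z]. /b/ is a stop between vowels /a/ and /u/, so it spirantizes to the fricative [v]. /eedoaburio/ → eezoavurio.
Rule 2 (pre-rhotic lowering): /u/ is a high vowel immediately before /r/, so it lowers to [o]. /eezoavurio/ → eezoavorio.
Rule 3 (final vowel raising): /o/ is a mid vowel in word-final position, so it raises to [u]. /eezoavorio/ → eezoavoriu.

eezoavoriu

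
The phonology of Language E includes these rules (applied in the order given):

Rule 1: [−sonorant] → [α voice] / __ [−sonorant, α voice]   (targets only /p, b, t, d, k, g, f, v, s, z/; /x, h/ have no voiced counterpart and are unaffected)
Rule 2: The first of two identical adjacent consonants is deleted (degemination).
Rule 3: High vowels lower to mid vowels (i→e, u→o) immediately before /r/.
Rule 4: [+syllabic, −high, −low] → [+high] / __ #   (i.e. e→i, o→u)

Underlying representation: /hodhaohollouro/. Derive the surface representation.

Rule 1 (regressive voicing assimilation): /d/ precedes the voiceless obstruent /h/, so it devoices to [t] by assimilation. /hodhaohollouro/ → hothaohollouro.
Rule 2 (degemination): /ll/ is a geminate; the first /l/ deletes. /hothaohollouro/ → hothaoholouro.
Rule 3 (pre-rhotic lowering): /u/ is a high vowel immediately before /r/, so it lowers to [o]. /hothaoholouro/ → hothaoholooro.
Rule 4 (final vowel raising): /o/ is a mid vowel in word-final position, so it raises to [u]. /hothaoholooro/ → hothaoholooru.

hothaoholooru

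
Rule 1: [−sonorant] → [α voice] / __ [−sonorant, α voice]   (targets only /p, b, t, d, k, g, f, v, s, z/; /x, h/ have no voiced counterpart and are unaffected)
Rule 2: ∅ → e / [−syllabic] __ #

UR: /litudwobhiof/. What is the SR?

Rule 1 (regressive voicing assimilation): /b/ precedes the voiceless obstruent /h/, so it devoices to [p] by assimilation. /litudwobhiof/ → litudwophiof.
Rule 2 (final e-epenthesis): the form ends in the consonant /f/, so [e] is inserted word-finally. /litudwophiof/ → litudwophiofe.

litudwophiofe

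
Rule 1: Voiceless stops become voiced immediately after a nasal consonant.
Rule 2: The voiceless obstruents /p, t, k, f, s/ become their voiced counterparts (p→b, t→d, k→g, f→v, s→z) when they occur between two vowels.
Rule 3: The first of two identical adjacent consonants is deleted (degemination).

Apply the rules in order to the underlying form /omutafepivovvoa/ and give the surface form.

omudavebivovoa

Rule 1 (post-nasal voicing): no segment meets the environment; /omutafepivovvoa/ is unchanged.
Rule 2 (intervocalic voicing): /t/ is a voiceless obstruent between vowels /u/ and /a/, so it voices to [d]. /f/ is a voiceless obstruent between vowels /a/ and /e/, so it voices to [v]. /p/ is a voiceless obstruent between vowels /e/ and /i/, so it voices to [b]. /omutafepivovvoa/ → omudavebivovvoa.
Rule 3 (degemination): /vv/ is a geminate; the first /v/ deletes. /omudavebivovvoa/ → omudavebivovoa.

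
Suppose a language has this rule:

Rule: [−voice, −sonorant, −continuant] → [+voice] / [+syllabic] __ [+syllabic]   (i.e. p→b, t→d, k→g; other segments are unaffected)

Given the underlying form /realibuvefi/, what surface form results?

No segment of /realibuvefi/ meets the structural description of the rule, so the form surfaces unchanged.

realibuvefi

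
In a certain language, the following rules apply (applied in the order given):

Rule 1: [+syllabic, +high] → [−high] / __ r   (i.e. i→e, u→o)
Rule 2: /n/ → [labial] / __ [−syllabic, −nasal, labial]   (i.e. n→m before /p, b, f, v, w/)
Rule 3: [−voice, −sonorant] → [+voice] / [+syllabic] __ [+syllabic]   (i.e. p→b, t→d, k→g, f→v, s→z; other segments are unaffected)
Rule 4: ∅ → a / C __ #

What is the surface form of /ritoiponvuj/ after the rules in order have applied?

Rule 1 (pre-rhotic lowering): no segment meets the environment; /ritoiponvuj/ is unchanged.
Rule 2 (nasal place assimilation): /n/ precedes the labial consonant /v/, so it assimilates in place to [m]. /ritoiponvuj/ → ritoipomvuj.
Rule 3 (intervocalic voicing): /t/ is a voiceless obstruent between vowels /i/ and /o/, so it voices to [d]. /p/ is a voiceless obstruent between vowels /i/ and /o/, so it voices to [b]. /ritoipomvuj/ → ridoibomvuj.
Rule 4 (final a-epenthesis): the form ends in the consonant /j/, so [a] is inserted word-finally. /ridoibomvuj/ → ridoibomvuja.

ridoibomvuja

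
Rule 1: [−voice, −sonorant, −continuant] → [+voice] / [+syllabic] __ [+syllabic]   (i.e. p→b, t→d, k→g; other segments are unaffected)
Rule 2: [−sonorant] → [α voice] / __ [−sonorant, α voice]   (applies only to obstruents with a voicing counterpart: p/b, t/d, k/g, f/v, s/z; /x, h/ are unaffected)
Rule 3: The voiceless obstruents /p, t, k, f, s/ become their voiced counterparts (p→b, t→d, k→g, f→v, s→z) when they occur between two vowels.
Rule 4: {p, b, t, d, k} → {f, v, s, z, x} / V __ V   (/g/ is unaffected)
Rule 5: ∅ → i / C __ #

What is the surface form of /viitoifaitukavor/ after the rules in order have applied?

viizoivaizugavori

Rule 1 (intervocalic voicing): /t/ is a voiceless stop between vowels /i/ and /o/, so it voices to [d]. /t/ is a voiceless stop between vowels /i/ and /u/, so it voices to [d]. /k/ is a voiceless stop between vowels /u/ and /a/, so it voices to [g]. /viitoifaitukavor/ → viidoifaidugavor.
Rule 2 (regressive voicing assimilation): no segment meets the environment; /viidoifaidugavor/ is unchanged.
Rule 3 (intervocalic voicing): /f/ is a voiceless obstruent between vowels /i/ and /a/, so it voices to [v]. /viidoifaidugavor/ → viidoivaidugavor.
Rule 4 (intervocalic spirantization): /d/ is a stop between vowels /i/ and /o/, so it spirantizes to the fricative [z]. /d/ is a stop between vowels /i/ and /u/, so it spirantizes to the fricative [z]. /viidoivaidugavor/ → viizoivaizugavor.
Rule 5 (final i-epenthesis): the form ends in the consonant /r/, so [i] is inserted word-finally. /viizoivaizugavor/ → viizoivaizugavori.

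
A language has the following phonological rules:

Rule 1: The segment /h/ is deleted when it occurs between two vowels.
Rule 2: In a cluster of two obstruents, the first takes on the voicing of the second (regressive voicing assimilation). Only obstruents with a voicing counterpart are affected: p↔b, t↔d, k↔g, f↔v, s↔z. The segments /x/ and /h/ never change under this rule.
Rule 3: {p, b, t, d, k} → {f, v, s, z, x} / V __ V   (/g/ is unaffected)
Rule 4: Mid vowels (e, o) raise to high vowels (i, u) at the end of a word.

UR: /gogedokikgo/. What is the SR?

gogezoxiggu

Rule 1 (intervocalic h-deletion): no segment meets the environment; /gogedokikgo/ is unchanged.
Rule 2 (regressive voicing assimilation): /k/ precedes the voiced obstruent /g/, so it voices to [g] by assimilation. /gogedokikgo/ → gogedokiggo.
Rule 3 (intervocalic spirantization): /d/ is a stop between vowels /e/ and /o/, so it spirantizes to the fricative [z]. /k/ is a stop between vowels /o/ and /i/, so it spirantizes to the fricative [x]. /gogedokiggo/ → gogezoxiggo.
Rule 4 (final vowel raising): /o/ is a mid vowel in word-final position, so it raises to [u]. /gogezoxiggo/ → gogezoxiggu.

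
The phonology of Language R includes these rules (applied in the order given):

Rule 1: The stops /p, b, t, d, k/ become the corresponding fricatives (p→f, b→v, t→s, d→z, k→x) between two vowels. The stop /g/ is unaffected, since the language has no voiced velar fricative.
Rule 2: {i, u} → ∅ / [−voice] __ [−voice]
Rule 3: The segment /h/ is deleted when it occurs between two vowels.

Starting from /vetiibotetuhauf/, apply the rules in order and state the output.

Rule 1 (intervocalic spirantization): /t/ is a stop between vowels /e/ and /i/, so it spirantizes to the fricative [s]. /b/ is a stop between vowels /i/ and /o/, so it spirantizes to the fricative [v]. /t/ is a stop between vowels /o/ and /e/, so it spirantizes to the fricative [s]. /t/ is a stop between vowels /e/ and /u/, so it spirantizes to the fricative [s]. /vetiibotetuhauf/ → vesiivosesuhauf.
Rule 2 (high vowel syncope): /u/ is a high vowel flanked by voiceless consonants /s/ and /h/, so it deletes. /vesiivosesuhauf/ → vesiivoseshauf.
Rule 3 (intervocalic h-deletion): no segment meets the environment; /vesiivoseshauf/ is unchanged.

vesiivoseshauf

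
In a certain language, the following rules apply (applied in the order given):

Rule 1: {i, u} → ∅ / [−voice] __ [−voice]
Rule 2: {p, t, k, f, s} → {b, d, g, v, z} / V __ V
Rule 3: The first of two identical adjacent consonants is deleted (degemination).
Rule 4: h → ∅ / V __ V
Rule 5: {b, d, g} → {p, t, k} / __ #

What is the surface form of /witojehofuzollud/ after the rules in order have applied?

widojeovuzolut

Rule 1 (high vowel syncope): no segment meets the environment; /witojehofuzollud/ is unchanged.
Rule 2 (intervocalic voicing): /t/ is a voiceless obstruent between vowels /i/ and /o/, so it voices to [d]. /f/ is a voiceless obstruent between vowels /o/ and /u/, so it voices to [v]. /witojehofuzollud/ → widojehovuzollud.
Rule 3 (degemination): /ll/ is a geminate; the first /l/ deletes. /widojehovuzollud/ → widojehovuzolud.
Rule 4 (intervocalic h-deletion): /h/ occurs between vowels /e/ and /o/, so it deletes. /widojehovuzolud/ → widojeovuzolud.
Rule 5 (final devoicing): /d/ is a voiced stop in word-final position, so it devoices to [t]. /widojeovuzolud/ → widojeovuzolut.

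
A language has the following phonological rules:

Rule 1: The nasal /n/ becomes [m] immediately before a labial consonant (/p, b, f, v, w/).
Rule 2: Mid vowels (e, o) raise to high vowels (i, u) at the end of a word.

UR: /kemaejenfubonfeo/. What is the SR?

Rule 1 (nasal place assimilation): /n/ precedes the labial consonant /f/, so it assimilates in place to [m]. /n/ precedes the labial consonant /f/, so it assimilates in place to [m]. /kemaejenfubonfeo/ → kemaejemfubomfeo.
Rule 2 (final vowel raising): /o/ is a mid vowel in word-final position, so it raises to [u]. /kemaejemfubomfeo/ → kemaejemfubomfeu.

kemaejemfubomfeu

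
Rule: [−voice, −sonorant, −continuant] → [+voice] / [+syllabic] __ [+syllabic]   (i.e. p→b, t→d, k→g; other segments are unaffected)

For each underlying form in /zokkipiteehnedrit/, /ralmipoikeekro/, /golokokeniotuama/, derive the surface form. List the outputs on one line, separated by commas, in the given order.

zokkibideehnedrit, ralmiboigeekro, gologogenioduama

/zokkipiteehnedrit/: /p/ is a voiceless stop between vowels /i/ and /i/, so it voices to [b]. /t/ is a voiceless stop between vowels /i/ and /e/, so it voices to [d]. → [zokkibideehnedrit].
/ralmipoikeekro/: /p/ is a voiceless stop between vowels /i/ and /o/, so it voices to [b]. /k/ is a voiceless stop between vowels /i/ and /e/, so it voices to [g]. → [ralmiboigeekro].
/golokokeniotuama/: /k/ is a voiceless stop between vowels /o/ and /o/, so it voices to [g]. /k/ is a voiceless stop between vowels /o/ and /e/, so it voices to [g]. /t/ is a voiceless stop between vowels /o/ and /u/, so it voices to [d]. → [gologogenioduama].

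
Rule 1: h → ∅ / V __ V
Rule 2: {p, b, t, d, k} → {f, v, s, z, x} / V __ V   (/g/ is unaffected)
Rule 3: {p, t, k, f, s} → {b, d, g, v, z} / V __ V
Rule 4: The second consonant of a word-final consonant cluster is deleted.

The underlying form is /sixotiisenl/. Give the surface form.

Rule 1 (intervocalic h-deletion): no segment meets the environment; /sixotiisenl/ is unchanged.
Rule 2 (intervocalic spirantization): /t/ is a stop between vowels /o/ and /i/, so it spirantizes to the fricative [s]. /sixotiisenl/ → sixosiisenl.
Rule 3 (intervocalic voicing): /s/ is a voiceless obstruent between vowels /o/ and /i/, so it voices to [z]. /s/ is a voiceless obstruent between vowels /i/ and /e/, so it voices to [z]. /sixosiisenl/ → sixoziizenl.
Rule 4 (final cluster simplification): /l/ is the second consonant of a word-final cluster /nl/, so it deletes. /sixoziizenl/ → sixoziizen.

sixoziizen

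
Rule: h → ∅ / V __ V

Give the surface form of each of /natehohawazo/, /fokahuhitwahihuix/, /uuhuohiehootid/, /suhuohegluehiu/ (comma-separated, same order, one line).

/natehohawazo/: /h/ occurs between vowels /e/ and /o/, so it deletes. /h/ occurs between vowels /o/ and /a/, so it deletes. → [nateoawazo].
/fokahuhitwahihuix/: /h/ occurs between vowels /a/ and /u/, so it deletes. /h/ occurs between vowels /u/ and /i/, so it deletes. /h/ occurs between vowels /a/ and /i/, so it deletes. /h/ occurs between vowels /i/ and /u/, so it deletes. → [fokauitwaiuix].
/uuhuohiehootid/: /h/ occurs between vowels /u/ and /u/, so it deletes. /h/ occurs between vowels /o/ and /i/, so it deletes. /h/ occurs between vowels /e/ and /o/, so it deletes. → [uuuoieootid].
/suhuohegluehiu/: /h/ occurs between vowels /u/ and /u/, so it deletes. /h/ occurs between vowels /o/ and /e/, so it deletes. /h/ occurs between vowels /e/ and /i/, so it deletes. → [suuoeglueiu].

nateoawazo, fokauitwaiuix, uuuoieootid, suuoeglueiu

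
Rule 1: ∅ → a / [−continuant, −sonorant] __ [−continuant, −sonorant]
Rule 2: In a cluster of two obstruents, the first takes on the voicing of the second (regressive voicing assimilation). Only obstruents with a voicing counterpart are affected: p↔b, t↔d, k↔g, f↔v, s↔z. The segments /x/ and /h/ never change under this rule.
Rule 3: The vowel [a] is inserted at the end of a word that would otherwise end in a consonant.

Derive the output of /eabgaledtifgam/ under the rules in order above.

Rule 1 (stop-cluster a-epenthesis): /b/ and /g/ form a stop–stop cluster, so [a] is inserted between them. /d/ and /t/ form a stop–stop cluster, so [a] is inserted between them. /eabgaledtifgam/ → eabagaledatifgam.
Rule 2 (regressive voicing assimilation): /f/ precedes the voiced obstruent /g/, so it voices to [v] by assimilation. /eabagaledatifgam/ → eabagaledativgam.
Rule 3 (final a-epenthesis): the form ends in the consonant /m/, so [a] is inserted word-finally. /eabagaledativgam/ → eabagaledativgama.

eabagaledativgama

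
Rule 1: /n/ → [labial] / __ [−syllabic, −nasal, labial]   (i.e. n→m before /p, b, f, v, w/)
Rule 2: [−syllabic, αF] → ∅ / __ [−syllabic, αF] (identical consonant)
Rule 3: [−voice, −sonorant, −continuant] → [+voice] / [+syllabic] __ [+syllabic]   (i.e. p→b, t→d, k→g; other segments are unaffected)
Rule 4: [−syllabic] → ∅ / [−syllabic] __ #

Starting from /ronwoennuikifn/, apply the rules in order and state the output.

romwoenuigif

Rule 1 (nasal place assimilation): /n/ precedes the labial consonant /w/, so it assimilates in place to [m]. /ronwoennuikifn/ → romwoennuikifn.
Rule 2 (degemination): /nn/ is a geminate; the first /n/ deletes. /romwoennuikifn/ → romwoenuikifn.
Rule 3 (intervocalic voicing): /k/ is a voiceless stop between vowels /i/ and /i/, so it voices to [g]. /romwoenuikifn/ → romwoenuigifn.
Rule 4 (final cluster simplification): /n/ is the second consonant of a word-final cluster /fn/, so it deletes. /romwoenuigifn/ → romwoenuigif.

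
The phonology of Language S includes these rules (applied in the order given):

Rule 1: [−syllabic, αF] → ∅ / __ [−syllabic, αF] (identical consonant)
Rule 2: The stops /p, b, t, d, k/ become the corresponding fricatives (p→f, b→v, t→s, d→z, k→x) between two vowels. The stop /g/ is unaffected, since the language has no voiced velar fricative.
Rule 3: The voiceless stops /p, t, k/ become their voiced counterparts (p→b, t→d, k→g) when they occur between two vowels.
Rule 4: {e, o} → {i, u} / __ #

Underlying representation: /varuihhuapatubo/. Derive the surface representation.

varuihuafasuvu

Rule 1 (degemination): /hh/ is a geminate; the first /h/ deletes. /varuihhuapatubo/ → varuihuapatubo.
Rule 2 (intervocalic spirantization): /p/ is a stop between vowels /a/ and /a/, so it spirantizes to the fricative [f]. /t/ is a stop between vowels /a/ and /u/, so it spirantizes to the fricative [s]. /b/ is a stop between vowels /u/ and /o/, so it spirantizes to the fricative [v]. /varuihuapatubo/ → varuihuafasuvo.
Rule 3 (intervocalic voicing): no segment meets the environment; /varuihuafasuvo/ is unchanged.
Rule 4 (final vowel raising): /o/ is a mid vowel in word-final position, so it raises to [u]. /varuihuafasuvo/ → varuihuafasuvu.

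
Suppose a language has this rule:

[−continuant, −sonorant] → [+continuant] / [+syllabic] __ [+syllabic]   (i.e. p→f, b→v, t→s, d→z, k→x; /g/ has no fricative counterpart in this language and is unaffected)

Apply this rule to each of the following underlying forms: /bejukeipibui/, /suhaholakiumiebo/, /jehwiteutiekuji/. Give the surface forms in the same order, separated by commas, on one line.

/bejukeipibui/: /k/ is a stop between vowels /u/ and /e/, so it spirantizes to the fricative [x]. /p/ is a stop between vowels /i/ and /i/, so it spirantizes to the fricative [f]. /b/ is a stop between vowels /i/ and /u/, so it spirantizes to the fricative [v]. → [bejuxeifivui].
/suhaholakiumiebo/: /k/ is a stop between vowels /a/ and /i/, so it spirantizes to the fricative [x]. /b/ is a stop between vowels /e/ and /o/, so it spirantizes to the fricative [v]. → [suhaholaxiumievo].
/jehwiteutiekuji/: /t/ is a stop between vowels /i/ and /e/, so it spirantizes to the fricative [s]. /t/ is a stop between vowels /u/ and /i/, so it spirantizes to the fricative [s]. /k/ is a stop between vowels /e/ and /u/, so it spirantizes to the fricative [x]. → [jehwiseusiexuji].

bejuxeifivui, suhaholaxiumievo, jehwiseusiexuji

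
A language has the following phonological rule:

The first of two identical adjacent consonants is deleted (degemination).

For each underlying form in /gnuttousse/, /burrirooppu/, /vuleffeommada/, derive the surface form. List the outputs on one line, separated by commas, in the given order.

/gnuttousse/: /tt/ is a geminate; the first /t/ deletes. /ss/ is a geminate; the first /s/ deletes. → [gnutouse].
/burrirooppu/: /rr/ is a geminate; the first /r/ deletes. /pp/ is a geminate; the first /p/ deletes. → [buriroopu].
/vuleffeommada/: /ff/ is a geminate; the first /f/ deletes. /mm/ is a geminate; the first /m/ deletes. → [vulefeomada].

gnutouse, buriroopu, vulefeomada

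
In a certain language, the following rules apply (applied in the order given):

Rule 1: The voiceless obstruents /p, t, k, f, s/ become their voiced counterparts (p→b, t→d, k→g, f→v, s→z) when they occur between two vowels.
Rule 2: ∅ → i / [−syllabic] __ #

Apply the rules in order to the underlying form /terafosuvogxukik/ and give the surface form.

teravozuvogxugiki

Rule 1 (intervocalic voicing): /f/ is a voiceless obstruent between vowels /a/ and /o/, so it voices to [v]. /s/ is a voiceless obstruent between vowels /o/ and /u/, so it voices to [z]. /k/ is a voiceless obstruent between vowels /u/ and /i/, so it voices to [g]. /terafosuvogxukik/ → teravozuvogxugik.
Rule 2 (final i-epenthesis): the form ends in the consonant /k/, so [i] is inserted word-finally. /teravozuvogxugik/ → teravozuvogxugiki.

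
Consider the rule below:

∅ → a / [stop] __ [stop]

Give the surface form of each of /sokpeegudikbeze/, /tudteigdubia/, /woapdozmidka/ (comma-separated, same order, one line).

/sokpeegudikbeze/: /k/ and /p/ form a stop–stop cluster, so [a] is inserted between them. /k/ and /b/ form a stop–stop cluster, so [a] is inserted between them. → [sokapeegudikabeze].
/tudteigdubia/: /d/ and /t/ form a stop–stop cluster, so [a] is inserted between them. /g/ and /d/ form a stop–stop cluster, so [a] is inserted between them. → [tudateigadubia].
/woapdozmidka/: /p/ and /d/ form a stop–stop cluster, so [a] is inserted between them. /d/ and /k/ form a stop–stop cluster, so [a] is inserted between them. → [woapadozmidaka].

sokapeegudikabeze, tudateigadubia, woapadozmidaka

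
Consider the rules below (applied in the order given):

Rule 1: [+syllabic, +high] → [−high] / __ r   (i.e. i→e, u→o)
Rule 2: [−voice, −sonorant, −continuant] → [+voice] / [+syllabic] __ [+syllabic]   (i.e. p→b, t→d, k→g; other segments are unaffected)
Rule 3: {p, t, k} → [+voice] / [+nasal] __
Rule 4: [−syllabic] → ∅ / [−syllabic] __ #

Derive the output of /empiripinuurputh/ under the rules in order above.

Rule 1 (pre-rhotic lowering): /i/ is a high vowel immediately before /r/, so it lowers to [e]. /u/ is a high vowel immediately before /r/, so it lowers to [o]. /empiripinuurputh/ → emperipinuorputh.
Rule 2 (intervocalic voicing): /p/ is a voiceless stop between vowels /i/ and /i/, so it voices to [b]. /emperipinuorputh/ → emperibinuorputh.
Rule 3 (post-nasal voicing): /p/ is a voiceless stop immediately after the nasal /m/, so it voices to [b]. /emperibinuorputh/ → emberibinuorputh.
Rule 4 (final cluster simplification): /h/ is the second consonant of a word-final cluster /th/, so it deletes. /emberibinuorputh/ → emberibinuorput.

emberibinuorput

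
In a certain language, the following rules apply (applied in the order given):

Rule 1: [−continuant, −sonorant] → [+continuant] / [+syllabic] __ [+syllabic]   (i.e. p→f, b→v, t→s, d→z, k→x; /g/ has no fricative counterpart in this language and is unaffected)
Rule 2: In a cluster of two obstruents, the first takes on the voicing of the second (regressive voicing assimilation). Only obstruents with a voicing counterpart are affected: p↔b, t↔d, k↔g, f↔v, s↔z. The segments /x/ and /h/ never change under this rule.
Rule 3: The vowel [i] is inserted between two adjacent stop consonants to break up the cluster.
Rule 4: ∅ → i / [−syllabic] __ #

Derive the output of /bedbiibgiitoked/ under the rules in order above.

bedibiibigiisoxedi

Rule 1 (intervocalic spirantization): /t/ is a stop between vowels /i/ and /o/, so it spirantizes to the fricative [s]. /k/ is a stop between vowels /o/ and /e/, so it spirantizes to the fricative [x]. /bedbiibgiitoked/ → bedbiibgiisoxed.
Rule 2 (regressive voicing assimilation): no segment meets the environment; /bedbiibgiisoxed/ is unchanged.
Rule 3 (stop-cluster i-epenthesis): /d/ and /b/ form a stop–stop cluster, so [i] is inserted between them. /b/ and /g/ form a stop–stop cluster, so [i] is inserted between them. /bedbiibgiisoxed/ → bedibiibigiisoxed.
Rule 4 (final i-epenthesis): the form ends in the consonant /d/, so [i] is inserted word-finally. /bedibiibigiisoxed/ → bedibiibigiisoxedi.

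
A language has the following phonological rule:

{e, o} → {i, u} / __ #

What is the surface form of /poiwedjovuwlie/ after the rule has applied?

poiwedjovuwlii

Scanning /poiwedjovuwlie/: /o/ at position 2 is not in the conditioning environment; /e/ at position 5 is not in the conditioning environment; /o/ at position 8 is not in the conditioning environment; /e/ is a mid vowel in word-final position, so it raises to [i].
Result: [poiwedjovuwlii].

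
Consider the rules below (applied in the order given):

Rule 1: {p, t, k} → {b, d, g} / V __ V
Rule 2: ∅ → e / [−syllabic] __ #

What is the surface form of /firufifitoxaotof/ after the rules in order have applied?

firufifidoxaodofe

Rule 1 (intervocalic voicing): /t/ is a voiceless stop between vowels /i/ and /o/, so it voices to [d]. /t/ is a voiceless stop between vowels /o/ and /o/, so it voices to [d]. /firufifitoxaotof/ → firufifidoxaodof.
Rule 2 (final e-epenthesis): the form ends in the consonant /f/, so [e] is inserted word-finally. /firufifidoxaodof/ → firufifidoxaodofe.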